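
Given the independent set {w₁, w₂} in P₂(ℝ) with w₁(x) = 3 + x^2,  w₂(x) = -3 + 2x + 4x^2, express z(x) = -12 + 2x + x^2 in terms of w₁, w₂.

z = -3w₁ + w₂

Take coordinate vectors relative to {1, x, x^2}.
Set up the augmented matrix [w₁ | w₂ | z] and row-reduce.
Row-reducing the augmented matrix gives the unique coefficients (α₁, α₂) = (-3, 1).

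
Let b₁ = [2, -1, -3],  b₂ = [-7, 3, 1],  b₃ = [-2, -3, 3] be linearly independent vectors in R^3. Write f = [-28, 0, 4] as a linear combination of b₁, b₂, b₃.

f = 3b₁ + 4b₂ + 3b₃

Solve the system with b₁, b₂, b₃ as columns and f as the right-hand side.
The system has the unique solution (c₁, c₂, c₃) = (3, 4, 3).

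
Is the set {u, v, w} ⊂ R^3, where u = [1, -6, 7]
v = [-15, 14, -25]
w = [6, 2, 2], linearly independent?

linearly dependent

Form the 3×3 matrix with these as columns; its determinant is 0.
A zero determinant means the columns are linearly dependent.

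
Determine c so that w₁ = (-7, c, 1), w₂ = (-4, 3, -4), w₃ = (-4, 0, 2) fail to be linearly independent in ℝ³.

Dependence holds iff the 3×3 matrix [w₁ w₂ w₃] is singular.
Expanding, det = 24*c - 30.
This vanishes exactly when c = 5/4.

c = 5/4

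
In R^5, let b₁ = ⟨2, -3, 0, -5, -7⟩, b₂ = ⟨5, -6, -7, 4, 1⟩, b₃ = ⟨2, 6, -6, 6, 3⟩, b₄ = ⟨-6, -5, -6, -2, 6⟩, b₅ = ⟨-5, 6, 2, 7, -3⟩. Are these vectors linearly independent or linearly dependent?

Place the vectors as rows of a 5×5 matrix and reduce to echelon form.
The reduction yields 5 nonzero rows, so the rank is 5.
Since rank = 5 (the number of vectors), the set is linearly independent.

linearly independent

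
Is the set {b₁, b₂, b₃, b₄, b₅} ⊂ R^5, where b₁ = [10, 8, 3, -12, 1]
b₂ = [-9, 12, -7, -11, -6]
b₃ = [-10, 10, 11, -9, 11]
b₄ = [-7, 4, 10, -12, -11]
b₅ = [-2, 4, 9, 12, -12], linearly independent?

Form the 5×5 matrix with these as columns; its determinant is 1825490.
A nonzero determinant means the columns are linearly independent.

linearly independent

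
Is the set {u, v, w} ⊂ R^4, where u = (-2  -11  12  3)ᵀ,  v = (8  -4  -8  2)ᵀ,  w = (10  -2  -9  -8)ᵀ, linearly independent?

linearly independent

Row-reduce the matrix whose columns are u, v, w.
The reduction yields 3 nonzero rows, so the rank is 3.
Since rank = 3 (the number of vectors), the set is linearly independent.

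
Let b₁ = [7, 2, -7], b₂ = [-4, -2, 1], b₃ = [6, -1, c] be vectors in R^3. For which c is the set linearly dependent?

c = -31/2

Dependence holds iff the 3×3 matrix [b₁ b₂ b₃] is singular.
Cofactor expansion gives det = -6*c - 93.
This vanishes exactly when c = -31/2.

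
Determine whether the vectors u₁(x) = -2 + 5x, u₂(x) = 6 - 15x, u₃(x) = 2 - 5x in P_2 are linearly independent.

linearly dependent

Write each element as a coordinate vector in ℝ³ using {1, x, x^2}.
One vector is a scalar multiple of another, so the set is dependent.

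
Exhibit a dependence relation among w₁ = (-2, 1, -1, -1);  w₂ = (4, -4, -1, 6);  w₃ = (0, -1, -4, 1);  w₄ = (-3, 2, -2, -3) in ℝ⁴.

w₁ - w₂ + w₃ - 2w₄ = 0

Write the vectors as columns of a matrix and find a nonzero vector in its null space.
A generator of the null space is (1, -1, 1, -2).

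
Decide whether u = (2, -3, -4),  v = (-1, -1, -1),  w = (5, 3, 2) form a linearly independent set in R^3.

linearly independent

The matrix [u|v|w] has determinant 3.
A nonzero determinant means the columns are linearly independent.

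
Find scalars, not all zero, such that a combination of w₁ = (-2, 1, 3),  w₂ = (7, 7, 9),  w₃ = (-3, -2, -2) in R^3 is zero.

Set up α₁w₁ + … + α₃w₃ = 0 and solve the homogeneous system.
The free variable yields coefficients (1, -1, -3) (any nonzero multiple also works).

w₁ - w₂ - 3w₃ = 0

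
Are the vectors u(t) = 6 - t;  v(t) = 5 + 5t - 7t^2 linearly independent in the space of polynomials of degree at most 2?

Take coordinates with respect to the standard basis {1, t, t^2}.
Row-reduce the matrix whose columns are u, v.
The reduction yields 2 nonzero rows, so the rank is 2.
Since rank = 2 (the number of vectors), the set is linearly independent.

linearly independent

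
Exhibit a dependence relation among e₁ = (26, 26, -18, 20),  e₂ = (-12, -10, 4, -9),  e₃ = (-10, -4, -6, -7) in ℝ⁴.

Solve the homogeneous system with e₁, e₂, e₃ as columns by row-reducing the coefficient matrix.
A generator of the null space is (1, 3, -1).

e₁ + 3e₂ - e₃ = 0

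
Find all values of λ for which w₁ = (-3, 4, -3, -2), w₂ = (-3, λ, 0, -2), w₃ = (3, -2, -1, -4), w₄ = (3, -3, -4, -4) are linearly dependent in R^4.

The set is linearly dependent precisely when det[w₁; w₂; w₃; w₄] = 0.
The determinant works out to 54*λ - 270.
Solving 54*λ - 270 = 0 yields λ = 5.

λ = 5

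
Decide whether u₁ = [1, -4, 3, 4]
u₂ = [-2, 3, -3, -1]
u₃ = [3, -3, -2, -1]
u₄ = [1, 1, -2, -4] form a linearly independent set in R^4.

linearly independent

Row-reduce the matrix whose columns are u₁, u₂, u₃, u₄.
The reduction yields 4 nonzero rows, so the rank is 4.
Since rank = 4 (the number of vectors), the set is linearly independent.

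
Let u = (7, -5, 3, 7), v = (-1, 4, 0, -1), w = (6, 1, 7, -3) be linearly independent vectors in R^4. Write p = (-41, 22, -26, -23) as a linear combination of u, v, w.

Since u, v, w are independent, the coefficients expressing p are uniquely determined by a linear system.
Back-substitution yields (c₁, c₂, c₃) = (-4, 1, -2).

p = -4u + v - 2w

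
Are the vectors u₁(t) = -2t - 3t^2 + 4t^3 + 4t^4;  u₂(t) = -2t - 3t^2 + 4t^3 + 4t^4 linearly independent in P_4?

Take coordinates with respect to the standard basis {1, t, …, t^4}.
Two of the vectors are equal, giving an immediate dependence.

linearly dependent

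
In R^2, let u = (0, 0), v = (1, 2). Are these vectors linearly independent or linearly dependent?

One of the vectors is the zero vector, so the set is linearly dependent.

linearly dependent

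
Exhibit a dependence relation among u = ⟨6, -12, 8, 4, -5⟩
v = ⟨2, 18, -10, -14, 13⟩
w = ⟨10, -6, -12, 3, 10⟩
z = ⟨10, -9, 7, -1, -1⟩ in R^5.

Set up α₁u + … + α₄z = 0 and solve the homogeneous system.
One solution (up to scaling) is (3, 1, 0, -2).

3u + v - 2z = 0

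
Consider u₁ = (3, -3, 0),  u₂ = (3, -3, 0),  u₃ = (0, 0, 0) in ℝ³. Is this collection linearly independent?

linearly dependent

One of the vectors is the zero vector, so the set is linearly dependent.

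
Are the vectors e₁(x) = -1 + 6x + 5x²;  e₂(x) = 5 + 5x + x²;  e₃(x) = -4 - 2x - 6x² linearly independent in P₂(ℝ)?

linearly independent

Take coordinates with respect to the standard basis {1, x, x²}.
Place the vectors as rows of a 3×3 matrix and reduce to echelon form.
The reduction yields 3 nonzero rows, so the rank is 3.
Since rank = 3 (the number of vectors), the set is linearly independent.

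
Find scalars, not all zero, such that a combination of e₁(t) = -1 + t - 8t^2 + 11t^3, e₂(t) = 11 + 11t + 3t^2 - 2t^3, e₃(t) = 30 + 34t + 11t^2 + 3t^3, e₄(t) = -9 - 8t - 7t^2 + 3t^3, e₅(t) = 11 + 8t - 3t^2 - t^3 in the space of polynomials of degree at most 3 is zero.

e₁ + 3e₂ - e₃ - e₄ - e₅ = 0

Pass to coordinate vectors relative to the basis {1, t, …, t^3}.
Solve the homogeneous system with e₁, e₂, e₃, e₄, e₅ as columns by row-reducing the coefficient matrix.
The free variable yields coefficients (1, 3, -1, -1, -1) (any nonzero multiple also works).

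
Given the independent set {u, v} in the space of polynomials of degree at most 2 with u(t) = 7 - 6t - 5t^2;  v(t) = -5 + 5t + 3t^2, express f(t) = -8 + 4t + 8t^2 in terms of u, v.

f = -4u - 4v

Take coordinate vectors relative to {1, t, t^2}.
Solve the system with u, v as columns and f as the right-hand side.
Row-reducing the augmented matrix gives the unique coefficients (a₁, a₂) = (-4, -4).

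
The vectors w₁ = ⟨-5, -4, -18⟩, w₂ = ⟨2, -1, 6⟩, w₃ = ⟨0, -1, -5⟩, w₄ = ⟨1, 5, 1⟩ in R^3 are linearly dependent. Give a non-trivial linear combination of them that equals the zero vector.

w₁ + 2w₂ - w₃ + w₄ = 0

Write the vectors as columns of a matrix and find a nonzero vector in its null space.
The free variable yields coefficients (1, 2, -1, 1) (any nonzero multiple also works).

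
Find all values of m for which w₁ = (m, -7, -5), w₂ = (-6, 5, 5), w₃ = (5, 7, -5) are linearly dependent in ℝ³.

m = 37/6

The set is linearly dependent precisely when det[w₁; w₂; w₃] = 0.
Expanding, det = 370 - 60*m.
Setting this to zero gives m = 37/6.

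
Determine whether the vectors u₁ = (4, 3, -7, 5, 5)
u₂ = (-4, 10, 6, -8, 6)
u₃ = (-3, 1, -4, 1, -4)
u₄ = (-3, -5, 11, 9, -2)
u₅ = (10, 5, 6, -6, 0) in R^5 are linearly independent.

linearly independent

Row-reduce the matrix whose columns are u₁, u₂, u₃, u₄, u₅.
The reduction yields 5 nonzero rows, so the rank is 5.
Since rank = 5 (the number of vectors), the set is linearly independent.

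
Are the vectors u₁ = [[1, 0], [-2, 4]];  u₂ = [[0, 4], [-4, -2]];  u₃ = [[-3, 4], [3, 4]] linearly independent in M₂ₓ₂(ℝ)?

Take coordinates with respect to the standard basis {E₁₁, E₁₂, E₂₁, E₂₂}.
Row-reduce the matrix whose columns are u₁, u₂, u₃.
The reduction yields 3 nonzero rows, so the rank is 3.
Since rank = 3 (the number of vectors), the set is linearly independent.

linearly independent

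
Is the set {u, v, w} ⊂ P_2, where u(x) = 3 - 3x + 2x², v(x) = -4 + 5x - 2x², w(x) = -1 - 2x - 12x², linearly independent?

linearly independent

Write each element as a coordinate vector in ℝ³ using {1, x, x²}.
The matrix [u|v|w] has determinant -28.
A nonzero determinant means the columns are linearly independent.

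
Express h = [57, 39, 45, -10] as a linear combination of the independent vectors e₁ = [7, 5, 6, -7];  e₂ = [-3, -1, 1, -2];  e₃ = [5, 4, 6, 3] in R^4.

Since e₁, e₂, e₃ are independent, the coefficients expressing h are uniquely determined by a linear system.
The system has the unique solution (a₁, a₂, a₃) = (4, -3, 4).

h = 4e₁ - 3e₂ + 4e₃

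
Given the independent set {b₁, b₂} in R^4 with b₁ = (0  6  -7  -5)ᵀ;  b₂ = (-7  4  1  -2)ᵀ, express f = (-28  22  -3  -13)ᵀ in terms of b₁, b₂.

Solve the system with b₁, b₂ as columns and f as the right-hand side.
Row-reducing the augmented matrix gives the unique coefficients (a₁, a₂) = (1, 4).

f = b₁ + 4b₂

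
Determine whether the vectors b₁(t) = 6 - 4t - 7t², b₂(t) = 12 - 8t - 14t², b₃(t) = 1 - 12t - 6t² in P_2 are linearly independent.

Take coordinates with respect to the standard basis {1, t, t²}.
One vector is a scalar multiple of another, so the set is dependent.

linearly dependent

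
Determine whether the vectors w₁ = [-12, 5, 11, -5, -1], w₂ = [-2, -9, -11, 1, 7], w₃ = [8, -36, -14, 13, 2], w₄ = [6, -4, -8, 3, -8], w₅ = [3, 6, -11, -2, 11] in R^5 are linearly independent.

linearly dependent

Form the 5×5 matrix with these as columns; its determinant is 0.
A zero determinant means the columns are linearly dependent.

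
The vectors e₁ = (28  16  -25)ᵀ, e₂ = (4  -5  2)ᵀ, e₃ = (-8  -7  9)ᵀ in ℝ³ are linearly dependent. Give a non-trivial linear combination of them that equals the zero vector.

e₁ - e₂ + 3e₃ = 0

Row-reduce the matrix with e₁, e₂, e₃ as columns; the null space gives the coefficients.
One solution (up to scaling) is (1, -1, 3).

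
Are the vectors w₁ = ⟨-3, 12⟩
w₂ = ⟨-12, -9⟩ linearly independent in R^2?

linearly independent

The matrix [w₁|w₂] has determinant 171.
A nonzero determinant means the columns are linearly independent.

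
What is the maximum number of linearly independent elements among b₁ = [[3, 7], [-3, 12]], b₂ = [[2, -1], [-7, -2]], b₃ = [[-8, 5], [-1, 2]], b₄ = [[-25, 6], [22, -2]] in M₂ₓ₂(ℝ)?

3

Use coordinates relative to {E₁₁, E₁₂, E₂₁, E₂₂}.
Row-reduce the 4×4 matrix with these as rows.
There are 3 pivot columns, so rank = 3.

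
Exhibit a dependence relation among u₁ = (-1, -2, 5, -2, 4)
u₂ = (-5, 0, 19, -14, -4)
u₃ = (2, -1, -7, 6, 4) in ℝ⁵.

Write the vectors as columns of a matrix and find a nonzero vector in its null space.
A generator of the null space is (1, -1, -2).

u₁ - u₂ - 2u₃ = 0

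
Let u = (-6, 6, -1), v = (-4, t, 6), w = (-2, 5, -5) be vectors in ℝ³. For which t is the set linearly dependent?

t = -2/7

The vectors are dependent exactly when the determinant of the matrix with rows u, v, w vanishes.
Expanding, det = 28*t + 8.
This vanishes exactly when t = -2/7.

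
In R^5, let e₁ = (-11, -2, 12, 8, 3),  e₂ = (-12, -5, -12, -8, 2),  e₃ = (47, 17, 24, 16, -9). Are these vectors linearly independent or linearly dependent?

Place the vectors as rows of a 3×5 matrix and reduce to echelon form.
The reduction yields 2 nonzero rows, so the rank is 2.
Since rank 2 < 3, the set is linearly dependent.

linearly dependent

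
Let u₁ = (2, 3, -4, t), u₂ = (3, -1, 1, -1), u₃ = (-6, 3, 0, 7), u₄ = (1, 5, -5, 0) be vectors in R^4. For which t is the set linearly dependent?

t = -25/12

Place the vectors as rows of a 4×4 matrix; dependence ⇔ determinant zero.
Cofactor expansion gives det = 48*t + 100.
Solving 48*t + 100 = 0 yields t = -25/12.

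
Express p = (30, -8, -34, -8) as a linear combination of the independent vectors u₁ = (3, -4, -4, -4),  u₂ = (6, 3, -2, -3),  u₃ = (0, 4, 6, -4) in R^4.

p = 2u₁ + 4u₂ - 3u₃

Solve the system with u₁, u₂, u₃ as columns and p as the right-hand side.
The system has the unique solution (a₁, a₂, a₃) = (2, 4, -3).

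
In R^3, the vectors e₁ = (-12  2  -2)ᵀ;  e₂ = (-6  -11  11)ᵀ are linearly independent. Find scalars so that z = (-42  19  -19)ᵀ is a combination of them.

Set up the augmented matrix [e₁ | e₂ | z] and row-reduce.
Back-substitution yields (α₁, α₂) = (4, -1).

z = 4e₁ - e₂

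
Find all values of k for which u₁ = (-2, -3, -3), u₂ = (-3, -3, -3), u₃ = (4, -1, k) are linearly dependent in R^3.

k = -1

The vectors are dependent exactly when the determinant of the matrix with rows u₁, u₂, u₃ vanishes.
Cofactor expansion gives det = -3*k - 3.
This vanishes exactly when k = -1.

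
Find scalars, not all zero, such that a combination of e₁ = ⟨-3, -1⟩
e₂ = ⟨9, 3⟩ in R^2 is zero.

Solve the homogeneous system with e₁, e₂ as columns by row-reducing the coefficient matrix.
A generator of the null space is (3, 1).

3e₁ + e₂ = 0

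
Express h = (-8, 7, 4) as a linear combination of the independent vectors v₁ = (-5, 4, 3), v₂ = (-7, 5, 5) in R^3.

Set up the augmented matrix [v₁ | v₂ | h] and row-reduce.
Row-reducing the augmented matrix gives the unique coefficients (c₁, c₂) = (3, -1).

h = 3v₁ - v₂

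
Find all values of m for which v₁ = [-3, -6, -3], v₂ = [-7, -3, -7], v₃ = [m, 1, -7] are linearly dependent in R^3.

m = -7

Dependence holds iff the 3×3 matrix [v₁ v₂ v₃] is singular.
The determinant works out to 33*m + 231.
Setting this to zero gives m = -7.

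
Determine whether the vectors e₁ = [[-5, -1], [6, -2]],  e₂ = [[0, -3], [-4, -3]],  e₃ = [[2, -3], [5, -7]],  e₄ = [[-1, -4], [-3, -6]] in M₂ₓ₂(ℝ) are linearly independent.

Write each element as a coordinate vector in ℝ⁴ using {E₁₁, E₁₂, E₂₁, E₂₂}.
Place the vectors as rows of a 4×4 matrix and reduce to echelon form.
The reduction yields 4 nonzero rows, so the rank is 4.
Since rank = 4 (the number of vectors), the set is linearly independent.

linearly independent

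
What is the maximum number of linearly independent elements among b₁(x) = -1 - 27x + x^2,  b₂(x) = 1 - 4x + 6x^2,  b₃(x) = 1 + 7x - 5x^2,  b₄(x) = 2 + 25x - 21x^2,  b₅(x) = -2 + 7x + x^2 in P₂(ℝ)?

Pass to coordinate vectors with respect to the basis {1, x, x^2}.
Form the matrix with b₁, b₂, b₃, b₄, b₅ as columns and reduce.
Exactly 3 pivots survive; hence the rank is 3.
(With 5 elements in a 3-dimensional space the rank is at most 3.)

3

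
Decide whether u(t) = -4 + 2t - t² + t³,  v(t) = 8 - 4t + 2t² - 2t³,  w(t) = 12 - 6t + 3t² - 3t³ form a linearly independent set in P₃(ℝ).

linearly dependent

Write each element as a coordinate vector in ℝ⁴ using {1, t, …, t³}.
Place the vectors as rows of a 3×4 matrix and reduce to echelon form.
The reduction yields 1 nonzero row, so the rank is 1.
Since rank 1 < 3, the set is linearly dependent.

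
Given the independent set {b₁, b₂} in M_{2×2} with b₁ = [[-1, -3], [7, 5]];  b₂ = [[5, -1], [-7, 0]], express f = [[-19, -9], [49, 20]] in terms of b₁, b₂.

f = 4b₁ - 3b₂

Identify each element with its coordinate vector in ℝ⁴ via {E₁₁, E₁₂, E₂₁, E₂₂}.
Write f = α₁b₁ + α₂b₂ and equate components.
Back-substitution yields (α₁, α₂) = (4, -3).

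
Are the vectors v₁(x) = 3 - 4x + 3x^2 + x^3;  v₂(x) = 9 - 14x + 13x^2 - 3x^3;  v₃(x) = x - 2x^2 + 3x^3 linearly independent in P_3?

Take coordinates with respect to the standard basis {1, x, …, x^3}.
Row-reduce the matrix whose columns are v₁, v₂, v₃.
The reduction yields 2 nonzero rows, so the rank is 2.
Since rank 2 < 3, the set is linearly dependent.
Indeed 3v₁ - v₂ - 2v₃ = 0.

linearly dependent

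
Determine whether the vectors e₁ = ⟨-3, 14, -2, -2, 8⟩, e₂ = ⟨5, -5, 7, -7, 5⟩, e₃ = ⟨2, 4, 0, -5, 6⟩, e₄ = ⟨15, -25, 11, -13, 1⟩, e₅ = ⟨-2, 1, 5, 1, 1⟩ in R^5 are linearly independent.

Form the 5×5 matrix with these as columns; its determinant is 0.
A zero determinant means the columns are linearly dependent.
Indeed 2e₁ - e₂ - 2e₃ + e₄ = 0.

linearly dependent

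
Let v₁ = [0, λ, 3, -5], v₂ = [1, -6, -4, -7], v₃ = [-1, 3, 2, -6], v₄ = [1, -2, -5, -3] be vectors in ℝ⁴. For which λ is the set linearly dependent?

λ = -25/3

Dependence holds iff the 4×4 matrix [v₁ v₂ v₃ v₄] is singular.
The determinant works out to 21*λ + 175.
This vanishes exactly when λ = -25/3.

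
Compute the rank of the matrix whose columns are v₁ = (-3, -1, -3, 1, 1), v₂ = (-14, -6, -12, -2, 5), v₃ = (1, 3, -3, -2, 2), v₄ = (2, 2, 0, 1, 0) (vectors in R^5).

Put the 5×4 matrix [v₁|v₂|v₃|v₄] into echelon form.
The echelon form has 3 nonzero rows, so the rank is 3.

rank 3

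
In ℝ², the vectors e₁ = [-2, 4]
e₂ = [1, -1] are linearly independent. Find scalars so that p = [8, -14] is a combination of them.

Solve the system with e₁, e₂ as columns and p as the right-hand side.
Row-reducing the augmented matrix gives the unique coefficients (a₁, a₂) = (-3, 2).

p = -3e₁ + 2e₂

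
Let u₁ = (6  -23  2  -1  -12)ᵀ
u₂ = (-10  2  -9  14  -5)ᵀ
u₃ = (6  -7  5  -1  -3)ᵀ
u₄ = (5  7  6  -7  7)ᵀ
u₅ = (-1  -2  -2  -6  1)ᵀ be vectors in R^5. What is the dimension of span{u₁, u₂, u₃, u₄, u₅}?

dim = 3

Row-reduce the 5×5 matrix with these as rows.
Reduction leaves 3 leading entries, giving rank 3.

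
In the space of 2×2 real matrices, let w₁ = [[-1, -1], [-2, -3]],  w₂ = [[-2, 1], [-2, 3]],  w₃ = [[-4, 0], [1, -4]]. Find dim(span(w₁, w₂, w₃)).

Pass to coordinate vectors with respect to the basis {E₁₁, E₁₂, E₂₁, E₂₂}.
Form the matrix with w₁, w₂, w₃ as columns and reduce.
The echelon form has 3 nonzero rows, so the rank is 3.

3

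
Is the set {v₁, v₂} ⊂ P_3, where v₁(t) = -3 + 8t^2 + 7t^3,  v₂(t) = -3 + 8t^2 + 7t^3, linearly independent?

Write each element as a coordinate vector in ℝ⁴ using {1, t, …, t^3}.
Two of the vectors are equal, giving an immediate dependence.

linearly dependent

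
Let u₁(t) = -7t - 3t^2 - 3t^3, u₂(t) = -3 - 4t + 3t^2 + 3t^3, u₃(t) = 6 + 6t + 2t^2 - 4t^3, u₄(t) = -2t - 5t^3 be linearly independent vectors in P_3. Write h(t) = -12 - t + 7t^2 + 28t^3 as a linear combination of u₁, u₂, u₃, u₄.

h = -u₁ + 2u₂ - u₃ - 3u₄

Work in coordinates with respect to the standard basis {1, t, …, t^3}.
Since u₁, u₂, u₃, u₄ are independent, the coefficients expressing h are uniquely determined by a linear system.
Row-reducing the augmented matrix gives the unique coefficients (a₁, …, a₄) = (-1, 2, -1, -3).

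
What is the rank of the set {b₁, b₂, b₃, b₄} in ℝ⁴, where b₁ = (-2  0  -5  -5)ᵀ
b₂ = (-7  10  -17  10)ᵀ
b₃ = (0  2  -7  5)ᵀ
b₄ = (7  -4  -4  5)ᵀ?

Put the 4×4 matrix [b₁|b₂|b₃|b₄] into echelon form.
Reduction leaves 3 leading entries, giving rank 3.

3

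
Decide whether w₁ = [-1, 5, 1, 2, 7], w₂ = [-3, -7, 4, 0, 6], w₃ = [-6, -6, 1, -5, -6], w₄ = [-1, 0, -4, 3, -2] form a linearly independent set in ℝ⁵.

Row-reduce the matrix whose columns are w₁, w₂, w₃, w₄.
The reduction yields 4 nonzero rows, so the rank is 4.
Since rank = 4 (the number of vectors), the set is linearly independent.

linearly independent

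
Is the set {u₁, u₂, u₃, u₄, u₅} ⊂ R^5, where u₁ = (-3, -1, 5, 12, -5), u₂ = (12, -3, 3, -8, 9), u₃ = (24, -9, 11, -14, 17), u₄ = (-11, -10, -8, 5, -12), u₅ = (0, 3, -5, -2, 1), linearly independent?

linearly dependent

Place the vectors as rows of a 5×5 matrix and reduce to echelon form.
The reduction yields 4 nonzero rows, so the rank is 4.
Since rank 4 < 5, the set is linearly dependent.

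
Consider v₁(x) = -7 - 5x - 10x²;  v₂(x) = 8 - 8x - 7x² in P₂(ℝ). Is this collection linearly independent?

Take coordinates with respect to the standard basis {1, x, x²}.
Place the vectors as rows of a 2×3 matrix and reduce to echelon form.
The reduction yields 2 nonzero rows, so the rank is 2.
Since rank = 2 (the number of vectors), the set is linearly independent.

linearly independent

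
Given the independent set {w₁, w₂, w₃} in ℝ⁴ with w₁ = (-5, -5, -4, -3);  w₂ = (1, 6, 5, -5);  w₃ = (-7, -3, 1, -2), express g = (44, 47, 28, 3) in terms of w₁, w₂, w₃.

Set up the augmented matrix [w₁ | w₂ | w₃ | g] and row-reduce.
The system has the unique solution (a₁, a₂, a₃) = (-4, 3, -3).

g = -4w₁ + 3w₂ - 3w₃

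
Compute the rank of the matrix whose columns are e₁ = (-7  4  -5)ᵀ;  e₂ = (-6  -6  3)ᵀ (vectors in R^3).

2

Row-reduce the 2×3 matrix with these as rows.
The echelon form has 2 nonzero rows, so the rank is 2.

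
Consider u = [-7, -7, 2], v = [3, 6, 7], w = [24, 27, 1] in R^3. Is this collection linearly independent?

linearly dependent

Place the vectors as rows of a 3×3 matrix and reduce to echelon form.
The reduction yields 2 nonzero rows, so the rank is 2.
Since rank 2 < 3, the set is linearly dependent.
Indeed 3u - v + w = 0.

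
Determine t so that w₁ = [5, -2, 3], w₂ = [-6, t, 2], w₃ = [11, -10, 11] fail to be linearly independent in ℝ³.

t = -52/11

The vectors are dependent exactly when the determinant of the matrix with rows w₁, w₂, w₃ vanishes.
The determinant works out to 22*t + 104.
This vanishes exactly when t = -52/11.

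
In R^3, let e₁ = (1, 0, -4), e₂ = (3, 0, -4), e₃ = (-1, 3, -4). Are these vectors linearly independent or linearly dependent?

linearly independent

Place the vectors as rows of a 3×3 matrix and reduce to echelon form.
The reduction yields 3 nonzero rows, so the rank is 3.
Since rank = 3 (the number of vectors), the set is linearly independent.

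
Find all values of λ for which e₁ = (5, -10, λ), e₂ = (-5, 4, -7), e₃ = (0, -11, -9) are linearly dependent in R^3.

Dependence holds iff the 3×3 matrix [e₁ e₂ e₃] is singular.
Expanding, det = 55*λ - 115.
Solving 55*λ - 115 = 0 yields λ = 23/11.

λ = 23/11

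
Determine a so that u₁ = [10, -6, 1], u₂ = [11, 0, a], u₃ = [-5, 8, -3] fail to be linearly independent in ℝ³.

a = -11/5

The vectors are dependent exactly when the determinant of the matrix with rows u₁, u₂, u₃ vanishes.
Cofactor expansion gives det = -50*a - 110.
Setting this to zero gives a = -11/5.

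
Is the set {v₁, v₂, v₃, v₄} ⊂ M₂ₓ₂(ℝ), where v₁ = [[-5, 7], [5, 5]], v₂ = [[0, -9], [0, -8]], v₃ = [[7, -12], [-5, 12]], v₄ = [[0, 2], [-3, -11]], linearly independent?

Write each element as a coordinate vector in ℝ⁴ using {E₁₁, E₁₂, E₂₁, E₂₂}.
Form the 4×4 matrix with these as columns; its determinant is 1679.
A nonzero determinant means the columns are linearly independent.

linearly independent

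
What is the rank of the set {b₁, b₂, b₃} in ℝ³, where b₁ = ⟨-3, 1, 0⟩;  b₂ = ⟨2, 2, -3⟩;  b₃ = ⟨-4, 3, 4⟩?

Row-reduce the 3×3 matrix with these as rows.
The echelon form has 3 nonzero rows, so the rank is 3.

rank 3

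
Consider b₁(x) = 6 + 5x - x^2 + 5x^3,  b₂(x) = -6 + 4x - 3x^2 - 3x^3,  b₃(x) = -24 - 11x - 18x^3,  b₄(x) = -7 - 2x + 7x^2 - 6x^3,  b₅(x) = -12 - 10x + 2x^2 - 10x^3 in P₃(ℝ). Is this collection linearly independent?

Write each element as a coordinate vector in ℝ⁴ using {1, x, …, x^3}.
There are 5 vectors in a 4-dimensional space, so they cannot be linearly independent.

linearly dependent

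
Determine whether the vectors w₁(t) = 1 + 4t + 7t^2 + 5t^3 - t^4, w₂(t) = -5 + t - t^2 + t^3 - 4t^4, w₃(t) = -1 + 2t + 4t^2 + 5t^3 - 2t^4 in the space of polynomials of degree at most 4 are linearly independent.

Take coordinates with respect to the standard basis {1, t, …, t^4}.
Place the vectors as rows of a 3×5 matrix and reduce to echelon form.
The reduction yields 3 nonzero rows, so the rank is 3.
Since rank = 3 (the number of vectors), the set is linearly independent.

linearly independent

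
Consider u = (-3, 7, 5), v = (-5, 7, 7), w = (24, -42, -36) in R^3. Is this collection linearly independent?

linearly dependent

Form the 3×3 matrix with these as columns; its determinant is 0.
A zero determinant means the columns are linearly dependent.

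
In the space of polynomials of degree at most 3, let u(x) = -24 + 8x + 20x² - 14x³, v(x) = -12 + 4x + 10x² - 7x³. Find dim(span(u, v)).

dim = 1

Represent each element by its coordinate vector in ℝ⁴.
Form the matrix with u, v as columns and reduce.
Exactly 1 pivot survives; hence the rank is 1.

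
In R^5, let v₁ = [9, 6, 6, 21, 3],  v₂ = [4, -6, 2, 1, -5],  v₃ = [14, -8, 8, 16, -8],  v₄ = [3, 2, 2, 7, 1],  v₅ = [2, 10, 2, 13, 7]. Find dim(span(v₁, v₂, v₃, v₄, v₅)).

dim = 2

Put the 5×5 matrix [v₁|v₂|v₃|v₄|v₅] into echelon form.
Exactly 2 pivots survive; hence the rank is 2.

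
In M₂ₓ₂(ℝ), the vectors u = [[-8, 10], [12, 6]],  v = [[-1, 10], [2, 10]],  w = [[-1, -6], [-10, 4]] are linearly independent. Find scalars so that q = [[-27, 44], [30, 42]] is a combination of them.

Work in coordinates with respect to the standard basis {E₁₁, E₁₂, E₂₁, E₂₂}.
Write q = α₁u + … + α₃w and equate components.
The system has the unique solution (α₁, α₂, α₃) = (3, 2, 1).

q = 3u + 2v + w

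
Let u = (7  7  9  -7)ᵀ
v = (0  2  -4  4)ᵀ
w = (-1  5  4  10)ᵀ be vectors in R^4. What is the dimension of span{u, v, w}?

Apply Gaussian elimination to the matrix whose rows are u, v, w.
The echelon form has 3 nonzero rows, so the rank is 3.

dim = 3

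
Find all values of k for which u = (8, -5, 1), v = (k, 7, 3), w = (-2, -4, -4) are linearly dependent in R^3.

Dependence holds iff the 3×3 matrix [u v w] is singular.
The determinant works out to -24*k - 84.
This vanishes exactly when k = -7/2.

k = -7/2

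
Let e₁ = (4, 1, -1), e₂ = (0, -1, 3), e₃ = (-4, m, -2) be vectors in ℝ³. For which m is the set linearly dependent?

m = 0

Place the vectors as rows of a 3×3 matrix; dependence ⇔ determinant zero.
The determinant works out to -12*m.
Setting this to zero gives m = 0.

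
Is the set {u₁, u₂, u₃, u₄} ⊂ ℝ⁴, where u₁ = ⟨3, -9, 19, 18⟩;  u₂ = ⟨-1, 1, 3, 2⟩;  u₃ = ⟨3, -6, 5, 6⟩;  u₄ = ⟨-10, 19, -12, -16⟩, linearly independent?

linearly dependent

The matrix [u₁|u₂|u₃|u₄] has determinant 0.
A zero determinant means the columns are linearly dependent.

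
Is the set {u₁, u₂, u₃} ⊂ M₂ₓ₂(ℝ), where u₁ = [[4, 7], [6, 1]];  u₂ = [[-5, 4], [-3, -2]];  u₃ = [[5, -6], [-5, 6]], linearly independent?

linearly independent

Write each element as a coordinate vector in ℝ⁴ using {E₁₁, E₁₂, E₂₁, E₂₂}.
Row-reduce the matrix whose columns are u₁, u₂, u₃.
The reduction yields 3 nonzero rows, so the rank is 3.
Since rank = 3 (the number of vectors), the set is linearly independent.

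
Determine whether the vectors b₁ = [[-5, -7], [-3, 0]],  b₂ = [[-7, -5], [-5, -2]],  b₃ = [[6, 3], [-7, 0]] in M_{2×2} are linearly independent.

linearly independent

Write each element as a coordinate vector in ℝ⁴ using {E₁₁, E₁₂, E₂₁, E₂₂}.
Place the vectors as rows of a 3×4 matrix and reduce to echelon form.
The reduction yields 3 nonzero rows, so the rank is 3.
Since rank = 3 (the number of vectors), the set is linearly independent.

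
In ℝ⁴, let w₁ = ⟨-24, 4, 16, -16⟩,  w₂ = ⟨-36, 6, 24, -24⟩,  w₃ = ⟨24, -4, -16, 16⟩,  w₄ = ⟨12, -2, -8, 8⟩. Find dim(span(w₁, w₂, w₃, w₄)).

Apply Gaussian elimination to the matrix whose rows are w₁, w₂, w₃, w₄.
Reduction leaves 1 leading entry, giving rank 1.

dim = 1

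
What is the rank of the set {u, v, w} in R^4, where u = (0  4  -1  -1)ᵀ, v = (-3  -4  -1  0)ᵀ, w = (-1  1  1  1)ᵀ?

rank 3

Apply Gaussian elimination to the matrix whose rows are u, v, w.
The echelon form has 3 nonzero rows, so the rank is 3.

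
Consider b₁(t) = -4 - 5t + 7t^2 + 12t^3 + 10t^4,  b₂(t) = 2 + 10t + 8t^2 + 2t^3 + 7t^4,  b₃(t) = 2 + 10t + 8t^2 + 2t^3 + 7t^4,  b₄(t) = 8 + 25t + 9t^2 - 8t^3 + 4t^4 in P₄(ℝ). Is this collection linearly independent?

linearly dependent

Write each element as a coordinate vector in ℝ⁵ using {1, t, …, t^4}.
Row-reduce the matrix whose columns are b₁, b₂, b₃, b₄.
The reduction yields 2 nonzero rows, so the rank is 2.
Since rank 2 < 4, the set is linearly dependent.
Indeed b₂ - b₃ = 0.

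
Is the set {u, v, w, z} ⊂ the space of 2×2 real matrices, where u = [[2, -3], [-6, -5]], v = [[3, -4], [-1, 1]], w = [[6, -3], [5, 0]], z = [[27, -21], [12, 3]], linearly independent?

linearly dependent

Take coordinates with respect to the standard basis {E₁₁, E₁₂, E₂₁, E₂₂}.
Place the vectors as rows of a 4×4 matrix and reduce to echelon form.
The reduction yields 3 nonzero rows, so the rank is 3.
Since rank 3 < 4, the set is linearly dependent.
Indeed 3v + 3w - z = 0.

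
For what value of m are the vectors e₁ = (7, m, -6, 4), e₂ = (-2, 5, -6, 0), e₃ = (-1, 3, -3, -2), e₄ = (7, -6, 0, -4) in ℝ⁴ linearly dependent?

m = -5

Place the vectors as rows of a 4×4 matrix; dependence ⇔ determinant zero.
Expanding, det = -84*m - 420.
Solving -84*m - 420 = 0 yields m = -5.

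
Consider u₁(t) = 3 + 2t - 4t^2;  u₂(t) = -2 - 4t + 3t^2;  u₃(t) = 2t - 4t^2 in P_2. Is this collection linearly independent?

Take coordinates with respect to the standard basis {1, t, t^2}.
Form the 3×3 matrix with these as columns; its determinant is 30.
A nonzero determinant means the columns are linearly independent.

linearly independent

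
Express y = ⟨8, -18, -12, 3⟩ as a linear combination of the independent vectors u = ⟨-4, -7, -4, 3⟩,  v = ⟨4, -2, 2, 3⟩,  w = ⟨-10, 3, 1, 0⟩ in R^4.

y = 2u - v - 2w

Since u, v, w are independent, the coefficients expressing y are uniquely determined by a linear system.
The system has the unique solution (a₁, a₂, a₃) = (2, -1, -2).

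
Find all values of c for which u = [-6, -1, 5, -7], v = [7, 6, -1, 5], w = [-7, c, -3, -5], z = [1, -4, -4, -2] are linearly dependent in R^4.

c = -21/2

Dependence holds iff the 4×4 matrix [u v w z] is singular.
Expanding, det = -152*c - 1596.
This vanishes exactly when c = -21/2.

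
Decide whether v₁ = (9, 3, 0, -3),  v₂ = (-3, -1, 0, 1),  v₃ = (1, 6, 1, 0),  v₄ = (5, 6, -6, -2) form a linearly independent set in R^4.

One vector is a scalar multiple of another, so the set is dependent.

linearly dependent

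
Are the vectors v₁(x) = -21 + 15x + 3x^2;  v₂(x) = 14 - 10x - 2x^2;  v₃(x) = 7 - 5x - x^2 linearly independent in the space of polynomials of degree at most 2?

Write each element as a coordinate vector in ℝ³ using {1, x, x^2}.
Row-reduce the matrix whose columns are v₁, v₂, v₃.
The reduction yields 1 nonzero row, so the rank is 1.
Since rank 1 < 3, the set is linearly dependent.
Indeed 2v₁ + 3v₂ = 0.

linearly dependent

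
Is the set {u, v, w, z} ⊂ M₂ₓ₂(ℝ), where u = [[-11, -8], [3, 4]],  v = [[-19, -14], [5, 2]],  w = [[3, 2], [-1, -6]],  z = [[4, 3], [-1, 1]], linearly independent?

Write each element as a coordinate vector in ℝ⁴ using {E₁₁, E₁₂, E₂₁, E₂₂}.
The matrix [u|v|w|z] has determinant 0.
A zero determinant means the columns are linearly dependent.

linearly dependent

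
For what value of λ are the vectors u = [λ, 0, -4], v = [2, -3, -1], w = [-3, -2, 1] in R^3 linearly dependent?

The vectors are dependent exactly when the determinant of the matrix with rows u, v, w vanishes.
The determinant works out to 52 - 5*λ.
This vanishes exactly when λ = 52/5.

λ = 52/5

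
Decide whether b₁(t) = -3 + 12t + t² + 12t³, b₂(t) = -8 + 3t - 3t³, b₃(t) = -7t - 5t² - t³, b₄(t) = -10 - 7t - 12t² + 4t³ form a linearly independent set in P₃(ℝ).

Take coordinates with respect to the standard basis {1, t, …, t³}.
The matrix [b₁|b₂|b₃|b₄] has determinant -719.
A nonzero determinant means the columns are linearly independent.

linearly independent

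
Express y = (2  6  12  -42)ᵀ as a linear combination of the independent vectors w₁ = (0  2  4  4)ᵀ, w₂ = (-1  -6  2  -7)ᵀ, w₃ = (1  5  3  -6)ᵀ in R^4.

y = -w₁ + 2w₂ + 4w₃

Set up the augmented matrix [w₁ | w₂ | w₃ | y] and row-reduce.
Row-reducing the augmented matrix gives the unique coefficients (c₁, c₂, c₃) = (-1, 2, 4).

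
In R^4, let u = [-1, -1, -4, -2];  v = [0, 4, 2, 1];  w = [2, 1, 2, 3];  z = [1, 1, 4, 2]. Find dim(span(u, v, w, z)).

Row-reduce the 4×4 matrix with these as rows.
There are 3 pivot columns, so rank = 3.

dim = 3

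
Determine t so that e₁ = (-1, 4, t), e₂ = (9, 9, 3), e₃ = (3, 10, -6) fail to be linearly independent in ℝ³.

Place the vectors as rows of a 3×3 matrix; dependence ⇔ determinant zero.
Expanding, det = 63*t + 336.
Solving 63*t + 336 = 0 yields t = -16/3.

t = -16/3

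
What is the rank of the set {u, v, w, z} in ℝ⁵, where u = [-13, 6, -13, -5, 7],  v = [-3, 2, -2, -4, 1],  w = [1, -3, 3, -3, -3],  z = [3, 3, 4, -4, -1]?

Apply Gaussian elimination to the matrix whose rows are u, v, w, z.
Reduction leaves 3 leading entries, giving rank 3.

rank 3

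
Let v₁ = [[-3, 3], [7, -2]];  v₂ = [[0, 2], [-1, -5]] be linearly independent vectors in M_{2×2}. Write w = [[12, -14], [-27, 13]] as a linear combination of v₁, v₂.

Take coordinate vectors relative to {E₁₁, E₁₂, E₂₁, E₂₂}.
Set up the augmented matrix [v₁ | v₂ | w] and row-reduce.
The system has the unique solution (c₁, c₂) = (-4, -1).

w = -4v₁ - v₂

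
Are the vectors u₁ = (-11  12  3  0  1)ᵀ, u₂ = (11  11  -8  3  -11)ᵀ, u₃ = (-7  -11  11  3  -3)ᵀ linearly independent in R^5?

linearly independent

Place the vectors as rows of a 3×5 matrix and reduce to echelon form.
The reduction yields 3 nonzero rows, so the rank is 3.
Since rank = 3 (the number of vectors), the set is linearly independent.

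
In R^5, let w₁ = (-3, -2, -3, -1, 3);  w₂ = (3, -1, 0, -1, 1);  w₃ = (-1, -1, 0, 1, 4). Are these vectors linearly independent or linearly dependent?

linearly independent

Row-reduce the matrix whose columns are w₁, w₂, w₃.
The reduction yields 3 nonzero rows, so the rank is 3.
Since rank = 3 (the number of vectors), the set is linearly independent.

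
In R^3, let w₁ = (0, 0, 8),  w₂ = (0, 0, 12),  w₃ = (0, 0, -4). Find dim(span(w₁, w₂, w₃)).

1

Put the 3×3 matrix [w₁|w₂|w₃] into echelon form.
Reduction leaves 1 leading entry, giving rank 1.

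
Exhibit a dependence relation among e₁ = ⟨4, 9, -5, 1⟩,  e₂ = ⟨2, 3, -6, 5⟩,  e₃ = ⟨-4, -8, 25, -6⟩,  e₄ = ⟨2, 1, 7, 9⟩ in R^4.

3e₂ + e₃ - e₄ = 0

Set up α₁e₁ + … + α₄e₄ = 0 and solve the homogeneous system.
A generator of the null space is (0, 3, 1, -1).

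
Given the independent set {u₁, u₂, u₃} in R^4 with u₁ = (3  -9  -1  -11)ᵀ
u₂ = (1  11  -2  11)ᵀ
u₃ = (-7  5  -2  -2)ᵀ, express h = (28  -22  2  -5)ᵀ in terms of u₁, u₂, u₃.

h = 2u₁ + u₂ - 3u₃

Write h = α₁u₁ + … + α₃u₃ and equate components.
Row-reducing the augmented matrix gives the unique coefficients (α₁, α₂, α₃) = (2, 1, -3).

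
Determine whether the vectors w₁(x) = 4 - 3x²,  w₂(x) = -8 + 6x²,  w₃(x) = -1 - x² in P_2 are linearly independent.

linearly dependent

Write each element as a coordinate vector in ℝ³ using {1, x, x²}.
Row-reduce the matrix whose columns are w₁, w₂, w₃.
The reduction yields 2 nonzero rows, so the rank is 2.
Since rank 2 < 3, the set is linearly dependent.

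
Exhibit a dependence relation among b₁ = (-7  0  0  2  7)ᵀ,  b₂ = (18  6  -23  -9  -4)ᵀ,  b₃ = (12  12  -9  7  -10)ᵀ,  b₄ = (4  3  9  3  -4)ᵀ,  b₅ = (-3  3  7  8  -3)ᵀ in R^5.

Write the vectors as columns of a matrix and find a nonzero vector in its null space.
The free variable yields coefficients (0, 1, -1, 0, 2) (any nonzero multiple also works).

b₂ - b₃ + 2b₅ = 0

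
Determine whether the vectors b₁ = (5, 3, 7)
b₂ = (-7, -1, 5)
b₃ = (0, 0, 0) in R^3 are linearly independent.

linearly dependent

One of the vectors is the zero vector, so the set is linearly dependent.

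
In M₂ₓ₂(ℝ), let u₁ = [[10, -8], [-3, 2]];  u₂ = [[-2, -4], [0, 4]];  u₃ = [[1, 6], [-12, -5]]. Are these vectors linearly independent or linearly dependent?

linearly independent

Take coordinates with respect to the standard basis {E₁₁, E₁₂, E₂₁, E₂₂}.
Place the vectors as rows of a 3×4 matrix and reduce to echelon form.
The reduction yields 3 nonzero rows, so the rank is 3.
Since rank = 3 (the number of vectors), the set is linearly independent.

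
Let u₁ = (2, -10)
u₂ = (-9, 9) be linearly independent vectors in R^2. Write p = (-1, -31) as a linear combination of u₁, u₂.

Solve the system with u₁, u₂ as columns and p as the right-hand side.
Row-reducing the augmented matrix gives the unique coefficients (a₁, a₂) = (4, 1).

p = 4u₁ + u₂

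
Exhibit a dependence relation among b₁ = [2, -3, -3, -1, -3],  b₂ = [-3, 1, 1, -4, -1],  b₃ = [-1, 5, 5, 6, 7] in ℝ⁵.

2b₁ + b₂ + b₃ = 0

Set up α₁b₁ + … + α₃b₃ = 0 and solve the homogeneous system.
The free variable yields coefficients (2, 1, 1) (any nonzero multiple also works).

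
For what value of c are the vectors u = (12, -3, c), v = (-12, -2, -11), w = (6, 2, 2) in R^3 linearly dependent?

Dependence holds iff the 3×3 matrix [u v w] is singular.
Cofactor expansion gives det = 342 - 12*c.
Solving 342 - 12*c = 0 yields c = 57/2.

c = 57/2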